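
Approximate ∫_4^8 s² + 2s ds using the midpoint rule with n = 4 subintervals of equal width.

Δs = (8 − 4)/4 = 1.
Midpoints: 4.5, 5.5, 6.5, 7.5.
f(4.5) = 29.25, f(5.5) = 41.25, f(6.5) = 55.25, f(7.5) = 71.25.
Sum = Δs · [f(4.5) + f(5.5) + f(6.5) + f(7.5)].
Sum = 197.

197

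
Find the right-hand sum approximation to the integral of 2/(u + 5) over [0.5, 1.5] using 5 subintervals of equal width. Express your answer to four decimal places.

0.3286

Δu = (1.5 − 0.5)/5 = 0.2.
Right endpoints: 0.7, 0.9, 1.1, 1.3, 1.5.
f(0.7) = 20/57, f(0.9) = 20/59, f(1.1) = 20/61, f(1.3) = 20/63, f(1.5) = 4/13.
Sum = Δu · [f(0.7) + f(0.9) + f(1.1) + f(1.3) + f(1.5)].
Sum ≈ 0.3286.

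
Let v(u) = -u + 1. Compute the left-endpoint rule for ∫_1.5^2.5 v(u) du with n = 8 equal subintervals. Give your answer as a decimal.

-0.9375

Δu = (2.5 − 1.5)/8 = 0.125.
Left endpoints: 1.5, 1.625, 1.75, 1.875, 2, 2.125, 2.25, 2.375.
v(1.5) = -0.5, v(1.625) = -0.625, v(1.75) = -0.75, v(1.875) = -0.875, v(2) = -1, v(2.125) = -1.125, v(2.25) = -1.25, v(2.375) = -1.375.
Sum = Δu · [v(1.5) + v(1.625) + v(1.75) + ...].
Sum = -0.9375.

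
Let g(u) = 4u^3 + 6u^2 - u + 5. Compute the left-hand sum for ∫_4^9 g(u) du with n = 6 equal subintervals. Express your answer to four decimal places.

Δu = (9 − 4)/6 = 5/6.
Left endpoints: 4, 29/6, 17/3, 6.5, 22/3, 49/6.
g(4) = 353, g(29/6) = 31967/54, g(17/3) = 24836/27, g(6.5) = 1350.5, g(22/3) = 51241/27, g(49/6) = 139087/54.
Sum = Δu · [g(4) + g(29/6) + g(17/3) + ...].
Sum ≈ 6407.3611.

6407.3611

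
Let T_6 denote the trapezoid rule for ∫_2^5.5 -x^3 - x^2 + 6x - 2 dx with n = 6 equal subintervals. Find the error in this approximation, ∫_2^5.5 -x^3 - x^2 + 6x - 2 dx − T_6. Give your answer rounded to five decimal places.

2.43157

Exact integral: ∫_2^5.5 f(x) dx ≈ -205.8072917.
T_6 ≈ -208.2388600.
Error ≈ -205.8072917 − (-208.2388600) ≈ 2.43157.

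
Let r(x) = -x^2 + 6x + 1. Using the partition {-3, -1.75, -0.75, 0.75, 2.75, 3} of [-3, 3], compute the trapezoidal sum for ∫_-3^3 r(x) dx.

Subinterval widths: 1.25, 1, 1.5, 2, 0.25.
r(-3) = -26, r(-1.75) = -12.5625, r(-0.75) = -4.0625, r(0.75) = 4.9375, r(2.75) = 9.9375, r(3) = 10.
On each subinterval the trapezoid contributes (Δx_i/2)·[r(x_{i-1}) + r(x_i)].
Sum = -14.390625.

-14.390625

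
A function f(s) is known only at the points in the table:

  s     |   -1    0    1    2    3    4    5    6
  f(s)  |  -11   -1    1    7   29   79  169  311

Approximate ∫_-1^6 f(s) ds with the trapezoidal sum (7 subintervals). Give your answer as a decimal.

Δs = 1.
T_7 = (1/2)·[(-11) + 2·(-1) + 2·1 + 2·7 + 2·29 + 2·79 + 2·169 + 311] = 434.

434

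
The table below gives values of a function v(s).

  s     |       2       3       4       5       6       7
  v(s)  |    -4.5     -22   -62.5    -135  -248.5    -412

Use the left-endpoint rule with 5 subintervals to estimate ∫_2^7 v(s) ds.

Δs = 1.
Sum = 1·[(-4.5) + (-22) + (-62.5) + (-135) + (-248.5)] = -472.5.

-472.5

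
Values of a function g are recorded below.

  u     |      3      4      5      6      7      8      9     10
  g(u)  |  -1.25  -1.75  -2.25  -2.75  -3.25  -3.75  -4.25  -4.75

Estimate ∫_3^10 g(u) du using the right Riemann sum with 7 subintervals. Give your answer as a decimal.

-22.75

Δu = 1.
Sum = 1·[(-1.75) + (-2.25) + (-2.75) + (-3.25) + (-3.75) + (-4.25) + (-4.75)] = -22.75.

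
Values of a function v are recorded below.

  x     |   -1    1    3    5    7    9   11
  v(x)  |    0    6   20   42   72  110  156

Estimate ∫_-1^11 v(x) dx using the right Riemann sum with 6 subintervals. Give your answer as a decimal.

812

Δx = 2.
Sum = 2·[6 + 20 + 42 + 72 + 110 + 156] = 812.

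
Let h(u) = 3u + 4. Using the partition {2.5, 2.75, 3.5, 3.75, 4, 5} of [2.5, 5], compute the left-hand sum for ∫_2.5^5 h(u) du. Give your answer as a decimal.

35.5

Subinterval widths: 0.25, 0.75, 0.25, 0.25, 1.
Left endpoints: 2.5, 2.75, 3.5, 3.75, 4.
h(2.5) = 11.5, h(2.75) = 12.25, h(3.5) = 14.5, h(3.75) = 15.25, h(4) = 16.
Sum = Σ Δu_i · h(u_i).
Sum = 35.5.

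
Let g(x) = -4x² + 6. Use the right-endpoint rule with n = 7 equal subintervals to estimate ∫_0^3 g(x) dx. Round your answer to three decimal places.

Δx = (3 − 0)/7 = 3/7.
Right endpoints: 3/7, 6/7, 9/7, 12/7, 15/7, 18/7, 3.
g(3/7) = 258/49, g(6/7) = 150/49, g(9/7) = -30/49, g(12/7) = -282/49, g(15/7) = -606/49, g(18/7) = -1002/49, g(3) = -30.
Sum = Δx · [g(3/7) + g(6/7) + g(9/7) + ...].
Sum ≈ -26.082.

-26.082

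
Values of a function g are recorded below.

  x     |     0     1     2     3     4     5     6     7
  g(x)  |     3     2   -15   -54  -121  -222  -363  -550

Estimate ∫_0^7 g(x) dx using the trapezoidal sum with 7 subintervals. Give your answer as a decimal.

Δx = 1.
T_7 = (1/2)·[3 + 2·2 + 2·(-15) + 2·(-54) + 2·(-121) + 2·(-222) + 2·(-363) + (-550)] = -1046.5.

-1046.5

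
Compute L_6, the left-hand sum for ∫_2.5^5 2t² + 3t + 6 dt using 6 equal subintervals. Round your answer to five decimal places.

106.81134

Δt = (5 − 2.5)/6 = 5/12.
Left endpoints: 2.5, 35/12, 10/3, 3.75, 25/6, 55/12.
f(2.5) = 26, f(35/12) = 2287/72, f(10/3) = 344/9, f(3.75) = 45.375, f(25/6) = 479/9, f(55/12) = 4447/72.
Sum = Δt · [f(2.5) + f(35/12) + f(10/3) + ...].
Sum ≈ 106.81134.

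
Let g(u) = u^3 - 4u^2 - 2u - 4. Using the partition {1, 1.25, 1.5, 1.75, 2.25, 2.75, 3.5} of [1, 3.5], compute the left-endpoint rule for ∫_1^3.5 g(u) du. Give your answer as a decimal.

Subinterval widths: 0.25, 0.25, 0.25, 0.5, 0.5, 0.75.
Left endpoints: 1, 1.25, 1.5, 1.75, 2.25, 2.75.
g(1) = -9, g(1.25) = -10.796875, g(1.5) = -12.625, g(1.75) = -14.390625, g(2.25) = -17.359375, g(2.75) = -18.953125.
Sum = Σ Δu_i · g(u_i).
Sum = -38.1953125.

-38.1953125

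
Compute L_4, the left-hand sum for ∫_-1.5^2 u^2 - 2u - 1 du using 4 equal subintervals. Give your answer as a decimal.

1.28515625

Δu = (2 − (-1.5))/4 = 0.875.
Left endpoints: -1.5, -0.625, 0.25, 1.125.
f(-1.5) = 4.25, f(-0.625) = 0.640625, f(0.25) = -1.4375, f(1.125) = -1.984375.
Sum = Δu · [f(-1.5) + f(-0.625) + f(0.25) + f(1.125)].
Sum = 1.28515625.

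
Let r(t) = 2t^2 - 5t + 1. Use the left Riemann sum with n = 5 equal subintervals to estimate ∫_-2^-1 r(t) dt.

14.28

Δt = (-1 − (-2))/5 = 0.2.
Left endpoints: -2, -1.8, -1.6, -1.4, -1.2.
r(-2) = 19, r(-1.8) = 16.48, r(-1.6) = 14.12, r(-1.4) = 11.92, r(-1.2) = 9.88.
Sum = Δt · [r(-2) + r(-1.8) + r(-1.6) + r(-1.4) + r(-1.2)].
Sum = 14.28.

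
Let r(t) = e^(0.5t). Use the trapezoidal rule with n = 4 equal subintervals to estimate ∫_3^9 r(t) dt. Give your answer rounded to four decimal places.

Δt = (9 − 3)/4 = 1.5.
r(3) ≈ 4.4817, r(4.5) ≈ 9.4877, r(6) ≈ 20.0855, r(7.5) ≈ 42.5211, r(9) ≈ 90.0171.
T_4 = (Δt/2)·[r(t_0) + 2r(t_1) + 2r(t_2) + 2r(t_3) + r(t_4)].
Sum ≈ 179.0156.

179.0156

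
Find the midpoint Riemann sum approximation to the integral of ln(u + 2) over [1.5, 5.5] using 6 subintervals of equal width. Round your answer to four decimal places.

Δu = (5.5 − 1.5)/6 = 2/3.
Midpoints: 11/6, 2.5, 19/6, 23/6, 4.5, 31/6.
f(11/6) ≈ 1.3437, f(2.5) ≈ 1.5041, f(19/6) ≈ 1.6422, f(23/6) ≈ 1.7636, f(4.5) ≈ 1.8718, f(31/6) ≈ 1.9694.
Sum = Δu · [f(11/6) + f(2.5) + f(19/6) + ...].
Sum ≈ 6.7299.

6.7299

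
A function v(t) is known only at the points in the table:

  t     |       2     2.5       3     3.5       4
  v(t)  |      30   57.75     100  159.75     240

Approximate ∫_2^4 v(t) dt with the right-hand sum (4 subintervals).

278.75

Δt = 0.5.
Sum = 0.5·[57.75 + 100 + 159.75 + 240] = 278.75.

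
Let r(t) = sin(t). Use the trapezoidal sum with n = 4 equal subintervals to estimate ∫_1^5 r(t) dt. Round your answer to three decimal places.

Δt = (5 − 1)/4 = 1.
r(1) ≈ 0.841, r(2) ≈ 0.909, r(3) ≈ 0.141, r(4) ≈ -0.757, r(5) ≈ -0.959.
T_4 = (Δt/2)·[r(t_0) + 2r(t_1) + 2r(t_2) + 2r(t_3) + r(t_4)].
Sum ≈ 0.235.

0.235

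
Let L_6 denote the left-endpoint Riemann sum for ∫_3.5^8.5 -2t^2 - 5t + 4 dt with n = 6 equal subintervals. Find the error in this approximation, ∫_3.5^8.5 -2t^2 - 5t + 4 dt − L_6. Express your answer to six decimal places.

Exact integral: ∫_3.5^8.5 f(t) dt ≈ -510.83333333.
L_6 ≈ -451.57407407.
Error ≈ -510.83333333 − (-451.57407407) ≈ -59.259259.

-59.259259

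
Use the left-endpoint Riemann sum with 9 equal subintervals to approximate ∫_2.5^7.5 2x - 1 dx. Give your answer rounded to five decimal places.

42.22222

Δx = (7.5 − 2.5)/9 = 5/9.
Left endpoints: 2.5, 55/18, 65/18, 25/6, 85/18, 95/18, 35/6, 115/18, 125/18.
f(2.5) = 4, f(55/18) = 46/9, f(65/18) = 56/9, f(25/6) = 22/3, f(85/18) = 76/9, f(95/18) = 86/9, f(35/6) = 32/3, f(115/18) = 106/9, f(125/18) = 116/9.
Sum = Δx · [f(2.5) + f(55/18) + f(65/18) + ...].
Sum ≈ 42.22222.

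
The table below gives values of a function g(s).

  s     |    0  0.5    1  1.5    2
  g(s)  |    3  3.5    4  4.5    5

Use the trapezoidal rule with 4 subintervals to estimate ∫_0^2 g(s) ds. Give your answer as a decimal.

8

Δs = 0.5.
T_4 = (0.5/2)·[3 + 2·3.5 + 2·4 + 2·4.5 + 5] = 8.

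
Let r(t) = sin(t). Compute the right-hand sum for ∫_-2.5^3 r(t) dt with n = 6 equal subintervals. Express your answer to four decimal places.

0.5144

Δt = (3 − (-2.5))/6 = 11/12.
Right endpoints: -19/12, -2/3, 0.25, 7/6, 25/12, 3.
r(-19/12) ≈ -0.9999, r(-2/3) ≈ -0.6184, r(0.25) ≈ 0.2474, r(7/6) ≈ 0.9194, r(25/12) ≈ 0.8715, r(3) ≈ 0.1411.
Sum = Δt · [r(-19/12) + r(-2/3) + r(0.25) + ...].
Sum ≈ 0.5144.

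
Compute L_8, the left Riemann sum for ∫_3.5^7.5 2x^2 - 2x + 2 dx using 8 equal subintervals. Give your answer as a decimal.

197

Δx = (7.5 − 3.5)/8 = 0.5.
Left endpoints: 3.5, 4, 4.5, 5, 5.5, 6, 6.5, 7.
f(3.5) = 19.5, f(4) = 26, f(4.5) = 33.5, f(5) = 42, f(5.5) = 51.5, f(6) = 62, f(6.5) = 73.5, f(7) = 86.
Sum = Δx · [f(3.5) + f(4) + f(4.5) + ...].
Sum = 197.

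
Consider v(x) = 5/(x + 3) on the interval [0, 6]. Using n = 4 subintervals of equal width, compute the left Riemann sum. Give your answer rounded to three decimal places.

Δx = (6 − 0)/4 = 1.5.
Left endpoints: 0, 1.5, 3, 4.5.
v(0) = 5/3, v(1.5) = 10/9, v(3) = 5/6, v(4.5) = 2/3.
Sum = Δx · [v(0) + v(1.5) + v(3) + v(4.5)].
Sum ≈ 6.417.

6.417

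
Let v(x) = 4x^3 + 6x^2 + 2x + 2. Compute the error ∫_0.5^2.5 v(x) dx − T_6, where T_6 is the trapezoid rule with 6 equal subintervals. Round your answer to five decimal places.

-0.88889

Exact integral: ∫_0.5^2.5 v(x) dx = 80.
T_6 ≈ 80.8888889.
Error ≈ 80 − 80.8888889 ≈ -0.88889.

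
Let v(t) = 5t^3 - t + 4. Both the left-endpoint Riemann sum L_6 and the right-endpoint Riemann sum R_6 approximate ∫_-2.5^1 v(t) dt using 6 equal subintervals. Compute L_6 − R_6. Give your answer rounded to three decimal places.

L_6 = -56.41015625.
R_6 ≈ -9.96224.
L_6 − R_6 ≈ -46.448.

-46.448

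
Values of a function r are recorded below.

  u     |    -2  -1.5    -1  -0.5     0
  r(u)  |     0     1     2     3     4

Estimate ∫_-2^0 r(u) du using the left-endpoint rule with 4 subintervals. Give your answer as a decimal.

Δu = 0.5.
Sum = 0.5·[0 + 1 + 2 + 3] = 3.

3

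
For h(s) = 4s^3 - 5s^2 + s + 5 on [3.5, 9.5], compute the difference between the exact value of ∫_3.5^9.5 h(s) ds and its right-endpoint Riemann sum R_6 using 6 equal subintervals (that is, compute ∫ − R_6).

-1510

Exact integral: ∫_3.5^9.5 h(s) ds = 6706.5.
R_6 = 8216.5.
Error = 6706.5 − 8216.5 = -1510.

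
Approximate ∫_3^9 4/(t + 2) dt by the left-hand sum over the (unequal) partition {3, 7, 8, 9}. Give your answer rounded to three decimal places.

Subinterval widths: 4, 1, 1.
Left endpoints: 3, 7, 8.
f(3) = 0.8, f(7) = 4/9, f(8) = 0.4.
Sum = Σ Δt_i · f(t_i).
Sum ≈ 4.044.

4.044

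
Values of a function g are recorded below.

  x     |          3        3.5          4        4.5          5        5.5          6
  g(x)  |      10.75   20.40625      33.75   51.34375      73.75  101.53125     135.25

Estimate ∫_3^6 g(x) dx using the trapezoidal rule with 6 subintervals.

176.890625

Δx = 0.5.
T_6 = (0.5/2)·[10.75 + 2·20.40625 + 2·33.75 + 2·51.34375 + 2·73.75 + 2·101.53125 + 135.25] = 176.890625.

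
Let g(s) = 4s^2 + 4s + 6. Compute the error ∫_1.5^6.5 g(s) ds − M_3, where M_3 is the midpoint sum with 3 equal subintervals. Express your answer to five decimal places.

Exact integral: ∫_1.5^6.5 g(s) ds ≈ 471.6666667.
M_3 ≈ 467.0370370.
Error ≈ 471.6666667 − 467.0370370 ≈ 4.62963.

4.62963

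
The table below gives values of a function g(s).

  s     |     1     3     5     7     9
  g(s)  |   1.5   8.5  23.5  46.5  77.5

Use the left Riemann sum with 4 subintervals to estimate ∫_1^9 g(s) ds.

160

Δs = 2.
Sum = 2·[1.5 + 8.5 + 23.5 + 46.5] = 160.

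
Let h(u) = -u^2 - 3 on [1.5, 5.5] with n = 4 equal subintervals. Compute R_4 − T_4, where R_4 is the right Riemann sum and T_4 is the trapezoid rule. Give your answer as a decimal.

-14

R_4 = -81.
T_4 = -67.
R_4 − T_4 = -14.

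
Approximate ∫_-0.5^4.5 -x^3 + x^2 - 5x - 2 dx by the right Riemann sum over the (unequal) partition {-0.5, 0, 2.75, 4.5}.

-247.61328125

Subinterval widths: 0.5, 2.75, 1.75.
Right endpoints: 0, 2.75, 4.5.
f(0) = -2, f(2.75) = -28.984375, f(4.5) = -95.375.
Sum = Σ Δx_i · f(x_i).
Sum = -247.61328125.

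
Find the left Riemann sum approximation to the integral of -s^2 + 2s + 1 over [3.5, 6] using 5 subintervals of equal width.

Δs = (6 − 3.5)/5 = 0.5.
Left endpoints: 3.5, 4, 4.5, 5, 5.5.
f(3.5) = -4.25, f(4) = -7, f(4.5) = -10.25, f(5) = -14, f(5.5) = -18.25.
Sum = Δs · [f(3.5) + f(4) + f(4.5) + f(5) + f(5.5)].
Sum = -26.875.

-26.875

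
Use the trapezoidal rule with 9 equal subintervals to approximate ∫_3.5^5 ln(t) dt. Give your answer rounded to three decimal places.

2.162

Δt = (5 − 3.5)/9 = 1/6.
f(3.5) ≈ 1.253, f(11/3) ≈ 1.299, f(23/6) ≈ 1.344, f(4) ≈ 1.386, f(25/6) ≈ 1.427, f(13/3) ≈ 1.466, f(4.5) ≈ 1.504, f(14/3) ≈ 1.540, f(29/6) ≈ 1.576, f(5) ≈ 1.609.
T_9 = (Δt/2)·[f(t_0) + 2f(t_1) + ... + 2f(t_{8}) + f(t_9)].
Sum ≈ 2.162.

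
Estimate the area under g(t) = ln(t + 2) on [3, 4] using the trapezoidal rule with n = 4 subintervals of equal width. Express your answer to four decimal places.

1.7032

Δt = (4 − 3)/4 = 0.25.
g(3) ≈ 1.6094, g(3.25) ≈ 1.6582, g(3.5) ≈ 1.7047, g(3.75) ≈ 1.7492, g(4) ≈ 1.7918.
T_4 = (Δt/2)·[g(t_0) + 2g(t_1) + 2g(t_2) + 2g(t_3) + g(t_4)].
Sum ≈ 1.7032.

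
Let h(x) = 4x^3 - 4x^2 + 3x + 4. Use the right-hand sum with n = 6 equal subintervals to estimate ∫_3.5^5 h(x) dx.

426.546875

Δx = (5 − 3.5)/6 = 0.25.
Right endpoints: 3.75, 4, 4.25, 4.5, 4.75, 5.
h(3.75) = 169.9375, h(4) = 208, h(4.25) = 251.5625, h(4.5) = 301, h(4.75) = 356.6875, h(5) = 419.
Sum = Δx · [h(3.75) + h(4) + h(4.25) + ...].
Sum = 426.546875.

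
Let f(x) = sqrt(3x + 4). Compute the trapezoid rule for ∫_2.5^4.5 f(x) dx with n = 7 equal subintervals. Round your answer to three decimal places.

Δx = (4.5 − 2.5)/7 = 2/7.
f(2.5) ≈ 3.391, f(39/14) ≈ 3.515, f(43/14) ≈ 3.635, f(47/14) ≈ 3.751, f(51/14) ≈ 3.864, f(55/14) ≈ 3.973, f(59/14) ≈ 4.080, f(4.5) ≈ 4.183.
T_7 = (Δx/2)·[f(x_0) + 2f(x_1) + ... + 2f(x_{6}) + f(x_7)].
Sum ≈ 7.602.

7.602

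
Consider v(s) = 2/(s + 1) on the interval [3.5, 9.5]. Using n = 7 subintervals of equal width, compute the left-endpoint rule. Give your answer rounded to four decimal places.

Δs = (9.5 − 3.5)/7 = 6/7.
Left endpoints: 3.5, 61/14, 73/14, 85/14, 97/14, 109/14, 121/14.
v(3.5) = 4/9, v(61/14) = 28/75, v(73/14) = 28/87, v(85/14) = 28/99, v(97/14) = 28/111, v(109/14) = 28/123, v(121/14) = 28/135.
Sum = Δs · [v(3.5) + v(61/14) + v(73/14) + ...].
Sum ≈ 1.8084.

1.8084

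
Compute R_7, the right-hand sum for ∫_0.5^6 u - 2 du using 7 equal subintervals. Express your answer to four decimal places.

Δu = (6 − 0.5)/7 = 11/14.
Right endpoints: 9/7, 29/14, 20/7, 51/14, 31/7, 73/14, 6.
f(9/7) = -5/7, f(29/14) = 1/14, f(20/7) = 6/7, f(51/14) = 23/14, f(31/7) = 17/7, f(73/14) = 45/14, f(6) = 4.
Sum = Δu · [f(9/7) + f(29/14) + f(20/7) + ...].
Sum ≈ 9.0357.

9.0357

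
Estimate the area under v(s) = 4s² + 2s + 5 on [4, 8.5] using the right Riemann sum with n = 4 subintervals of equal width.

Δs = (8.5 − 4)/4 = 1.125.
Right endpoints: 5.125, 6.25, 7.375, 8.5.
v(5.125) = 120.3125, v(6.25) = 173.75, v(7.375) = 237.3125, v(8.5) = 311.
Sum = Δs · [v(5.125) + v(6.25) + v(7.375) + v(8.5)].
Sum = 947.671875.

947.671875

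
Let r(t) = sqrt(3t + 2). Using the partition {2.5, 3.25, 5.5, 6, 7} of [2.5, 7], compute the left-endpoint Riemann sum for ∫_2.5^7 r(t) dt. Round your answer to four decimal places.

Subinterval widths: 0.75, 2.25, 0.5, 1.
Left endpoints: 2.5, 3.25, 5.5, 6.
r(2.5) ≈ 3.0822, r(3.25) ≈ 3.4278, r(5.5) ≈ 4.3012, r(6) ≈ 4.4721.
Sum = Σ Δt_i · r(t_i).
Sum ≈ 16.6470.

16.6470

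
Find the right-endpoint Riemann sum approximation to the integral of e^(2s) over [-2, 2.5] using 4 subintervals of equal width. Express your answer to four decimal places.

186.6131

Δs = (2.5 − (-2))/4 = 1.125.
Right endpoints: -0.875, 0.25, 1.375, 2.5.
f(-0.875) ≈ 0.1738, f(0.25) ≈ 1.6487, f(1.375) ≈ 15.6426, f(2.5) ≈ 148.4132.
Sum = Δs · [f(-0.875) + f(0.25) + f(1.375) + f(2.5)].
Sum ≈ 186.6131.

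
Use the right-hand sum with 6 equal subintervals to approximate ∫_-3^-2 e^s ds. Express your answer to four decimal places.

Δs = (-2 − (-3))/6 = 1/6.
Right endpoints: -17/6, -8/3, -2.5, -7/3, -13/6, -2.
f(-17/6) ≈ 0.0588, f(-8/3) ≈ 0.0695, f(-2.5) ≈ 0.0821, f(-7/3) ≈ 0.0970, f(-13/6) ≈ 0.1146, f(-2) ≈ 0.1353.
Sum = Δs · [f(-17/6) + f(-8/3) + f(-2.5) + ...].
Sum ≈ 0.0929.

0.0929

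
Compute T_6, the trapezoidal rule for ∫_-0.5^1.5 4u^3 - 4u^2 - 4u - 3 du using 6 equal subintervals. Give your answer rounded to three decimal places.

Δu = (1.5 − (-0.5))/6 = 1/3.
f(-0.5) = -2.5, f(-1/6) = -133/54, f(1/6) = -203/54, f(0.5) = -5.5, f(5/6) = -367/54, f(7/6) = -365/54, f(1.5) = -4.5.
T_6 = (Δu/2)·[f(u_0) + 2f(u_1) + ... + 2f(u_{5}) + f(u_6)].
Sum ≈ -9.593.

-9.593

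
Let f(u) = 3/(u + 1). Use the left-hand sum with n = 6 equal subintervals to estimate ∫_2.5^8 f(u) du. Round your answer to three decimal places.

Δu = (8 − 2.5)/6 = 11/12.
Left endpoints: 2.5, 41/12, 13/3, 5.25, 37/6, 85/12.
f(2.5) = 6/7, f(41/12) = 36/53, f(13/3) = 0.5625, f(5.25) = 0.48, f(37/6) = 18/43, f(85/12) = 36/97.
Sum = Δu · [f(2.5) + f(41/12) + f(13/3) + ...].
Sum ≈ 3.088.

3.088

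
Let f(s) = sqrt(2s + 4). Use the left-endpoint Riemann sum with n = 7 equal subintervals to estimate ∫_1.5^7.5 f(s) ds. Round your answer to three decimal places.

Δs = (7.5 − 1.5)/7 = 6/7.
Left endpoints: 1.5, 33/14, 45/14, 57/14, 69/14, 81/14, 93/14.
f(1.5) ≈ 2.646, f(33/14) ≈ 2.952, f(45/14) ≈ 3.229, f(57/14) ≈ 3.485, f(69/14) ≈ 3.723, f(81/14) ≈ 3.946, f(93/14) ≈ 4.158.
Sum = Δs · [f(1.5) + f(33/14) + f(45/14) + ...].
Sum ≈ 20.690.

20.690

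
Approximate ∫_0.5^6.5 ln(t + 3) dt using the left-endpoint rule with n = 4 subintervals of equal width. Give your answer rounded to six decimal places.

Δt = (6.5 − 0.5)/4 = 1.5.
Left endpoints: 0.5, 2, 3.5, 5.
f(0.5) ≈ 1.252763, f(2) ≈ 1.609438, f(3.5) ≈ 1.871802, f(5) ≈ 2.079442.
Sum = Δt · [f(0.5) + f(2) + f(3.5) + f(5)].
Sum ≈ 10.220167.

10.220167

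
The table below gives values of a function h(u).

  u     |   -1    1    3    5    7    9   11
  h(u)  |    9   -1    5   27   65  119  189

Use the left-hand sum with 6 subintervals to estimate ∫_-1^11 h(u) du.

448

Δu = 2.
Sum = 2·[9 + (-1) + 5 + 27 + 65 + 119] = 448.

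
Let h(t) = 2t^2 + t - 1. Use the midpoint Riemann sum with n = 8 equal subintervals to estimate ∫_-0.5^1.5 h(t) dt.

1.3125

Δt = (1.5 − (-0.5))/8 = 0.25.
Midpoints: -0.375, -0.125, 0.125, 0.375, 0.625, 0.875, 1.125, 1.375.
h(-0.375) = -1.09375, h(-0.125) = -1.09375, h(0.125) = -0.84375, h(0.375) = -0.34375, h(0.625) = 0.40625, h(0.875) = 1.40625, h(1.125) = 2.65625, h(1.375) = 4.15625.
Sum = Δt · [h(-0.375) + h(-0.125) + h(0.125) + ...].
Sum = 1.3125.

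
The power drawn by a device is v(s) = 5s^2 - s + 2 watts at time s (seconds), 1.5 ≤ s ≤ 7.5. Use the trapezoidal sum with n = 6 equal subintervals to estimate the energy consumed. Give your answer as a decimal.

Δs = (7.5 − 1.5)/6 = 1.
v(1.5) = 11.75, v(2.5) = 30.75, v(3.5) = 59.75, v(4.5) = 98.75, v(5.5) = 147.75, v(6.5) = 206.75, v(7.5) = 275.75.
T_6 = (Δs/2)·[v(s_0) + 2v(s_1) + ... + 2v(s_{5}) + v(s_6)].
Sum = 687.5.

687.5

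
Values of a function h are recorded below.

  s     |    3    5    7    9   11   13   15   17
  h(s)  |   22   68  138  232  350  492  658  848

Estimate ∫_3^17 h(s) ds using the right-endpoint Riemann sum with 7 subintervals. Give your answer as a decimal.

Δs = 2.
Sum = 2·[68 + 138 + 232 + 350 + 492 + 658 + 848] = 5572.

5572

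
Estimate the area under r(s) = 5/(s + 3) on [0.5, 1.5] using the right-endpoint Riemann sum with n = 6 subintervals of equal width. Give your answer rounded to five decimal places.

1.23049

Δs = (1.5 − 0.5)/6 = 1/6.
Right endpoints: 2/3, 5/6, 1, 7/6, 4/3, 1.5.
r(2/3) = 15/11, r(5/6) = 30/23, r(1) = 1.25, r(7/6) = 1.2, r(4/3) = 15/13, r(1.5) = 10/9.
Sum = Δs · [r(2/3) + r(5/6) + r(1) + ...].
Sum ≈ 1.23049.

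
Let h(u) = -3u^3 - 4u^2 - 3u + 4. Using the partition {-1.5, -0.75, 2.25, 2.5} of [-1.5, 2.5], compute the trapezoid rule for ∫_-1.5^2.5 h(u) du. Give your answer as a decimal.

Subinterval widths: 0.75, 3, 0.25.
h(-1.5) = 9.625, h(-0.75) = 5.265625, h(2.25) = -57.171875, h(2.5) = -75.375.
On each subinterval the trapezoid contributes (Δu_i/2)·[h(u_{i-1}) + h(u_i)].
Sum = -88.84375.

-88.84375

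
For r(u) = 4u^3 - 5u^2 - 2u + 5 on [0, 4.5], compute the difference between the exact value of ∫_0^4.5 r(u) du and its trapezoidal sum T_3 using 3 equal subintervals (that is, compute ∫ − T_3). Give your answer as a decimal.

Exact integral: ∫_0^4.5 r(u) du = 260.4375.
T_3 = 297.5625.
Error = 260.4375 − 297.5625 = -37.125.

-37.125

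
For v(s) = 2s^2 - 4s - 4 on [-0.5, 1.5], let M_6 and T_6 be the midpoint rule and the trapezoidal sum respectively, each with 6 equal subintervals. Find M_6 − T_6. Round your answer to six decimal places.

-0.111111

M_6 ≈ -9.70370370.
T_6 ≈ -9.59259259.
M_6 − T_6 ≈ -0.111111.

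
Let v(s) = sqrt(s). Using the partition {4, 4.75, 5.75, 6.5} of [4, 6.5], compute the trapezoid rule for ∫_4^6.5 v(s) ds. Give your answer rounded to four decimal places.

Subinterval widths: 0.75, 1, 0.75.
v(4) ≈ 2.0000, v(4.75) ≈ 2.1794, v(5.75) ≈ 2.3979, v(6.5) ≈ 2.5495.
On each subinterval the trapezoid contributes (Δs_i/2)·[v(s_{i-1}) + v(s_i)].
Sum ≈ 5.7113.

5.7113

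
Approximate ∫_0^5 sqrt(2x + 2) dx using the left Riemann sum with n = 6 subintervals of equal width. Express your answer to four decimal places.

12.0356

Δx = (5 − 0)/6 = 5/6.
Left endpoints: 0, 5/6, 5/3, 2.5, 10/3, 25/6.
f(0) ≈ 1.4142, f(5/6) ≈ 1.9149, f(5/3) ≈ 2.3094, f(2.5) ≈ 2.6458, f(10/3) ≈ 2.9439, f(25/6) ≈ 3.2146.
Sum = Δx · [f(0) + f(5/6) + f(5/3) + ...].
Sum ≈ 12.0356.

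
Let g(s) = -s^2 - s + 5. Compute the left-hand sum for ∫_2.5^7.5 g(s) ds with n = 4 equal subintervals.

-102.34375

Δs = (7.5 − 2.5)/4 = 1.25.
Left endpoints: 2.5, 3.75, 5, 6.25.
g(2.5) = -3.75, g(3.75) = -12.8125, g(5) = -25, g(6.25) = -40.3125.
Sum = Δs · [g(2.5) + g(3.75) + g(5) + g(6.25)].
Sum = -102.34375.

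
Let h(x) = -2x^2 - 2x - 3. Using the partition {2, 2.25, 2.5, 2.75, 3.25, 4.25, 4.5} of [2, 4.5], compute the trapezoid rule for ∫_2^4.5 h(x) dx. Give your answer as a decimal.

-79.5625

Subinterval widths: 0.25, 0.25, 0.25, 0.5, 1, 0.25.
h(2) = -15, h(2.25) = -17.625, h(2.5) = -20.5, h(2.75) = -23.625, h(3.25) = -30.625, h(4.25) = -47.625, h(4.5) = -52.5.
On each subinterval the trapezoid contributes (Δx_i/2)·[h(x_{i-1}) + h(x_i)].
Sum = -79.5625.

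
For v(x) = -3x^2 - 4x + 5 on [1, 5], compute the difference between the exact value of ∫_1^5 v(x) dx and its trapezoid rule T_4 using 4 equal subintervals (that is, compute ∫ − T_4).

2

Exact integral: ∫_1^5 v(x) dx = -152.
T_4 = -154.
Error = -152 − (-154) = 2.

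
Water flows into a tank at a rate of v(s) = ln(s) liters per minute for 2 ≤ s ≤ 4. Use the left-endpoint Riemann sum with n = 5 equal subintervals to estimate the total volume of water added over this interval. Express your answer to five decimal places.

2.01693

Δs = (4 − 2)/5 = 0.4.
Left endpoints: 2, 2.4, 2.8, 3.2, 3.6.
v(2) ≈ 0.69315, v(2.4) ≈ 0.87547, v(2.8) ≈ 1.02962, v(3.2) ≈ 1.16315, v(3.6) ≈ 1.28093.
Sum = Δs · [v(2) + v(2.4) + v(2.8) + v(3.2) + v(3.6)].
Sum ≈ 2.01693.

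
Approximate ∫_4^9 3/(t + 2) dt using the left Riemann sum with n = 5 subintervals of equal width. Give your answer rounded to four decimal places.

1.9369

Δt = (9 − 4)/5 = 1.
Left endpoints: 4, 5, 6, 7, 8.
f(4) = 0.5, f(5) = 3/7, f(6) = 0.375, f(7) = 1/3, f(8) = 0.3.
Sum = Δt · [f(4) + f(5) + f(6) + f(7) + f(8)].
Sum ≈ 1.9369.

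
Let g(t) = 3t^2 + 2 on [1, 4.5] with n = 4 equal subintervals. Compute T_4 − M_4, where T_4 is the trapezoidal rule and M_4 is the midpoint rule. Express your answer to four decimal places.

T_4 = 98.46484375.
M_4 ≈ 96.455078.
T_4 − M_4 ≈ 2.0098.

2.0098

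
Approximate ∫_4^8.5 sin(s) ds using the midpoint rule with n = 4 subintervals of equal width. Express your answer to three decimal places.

Δs = (8.5 − 4)/4 = 1.125.
Midpoints: 4.5625, 5.6875, 6.8125, 7.9375.
f(4.5625) ≈ -0.989, f(5.6875) ≈ -0.561, f(6.8125) ≈ 0.505, f(7.9375) ≈ 0.997.
Sum = Δs · [f(4.5625) + f(5.6875) + f(6.8125) + f(7.9375)].
Sum ≈ -0.054.

-0.054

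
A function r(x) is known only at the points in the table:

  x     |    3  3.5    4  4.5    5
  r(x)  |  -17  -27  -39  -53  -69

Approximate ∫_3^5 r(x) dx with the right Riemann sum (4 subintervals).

-94

Δx = 0.5.
Sum = 0.5·[(-27) + (-39) + (-53) + (-69)] = -94.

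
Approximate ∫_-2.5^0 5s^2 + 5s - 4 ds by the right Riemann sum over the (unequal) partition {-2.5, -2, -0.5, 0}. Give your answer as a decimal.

Subinterval widths: 0.5, 1.5, 0.5.
Right endpoints: -2, -0.5, 0.
f(-2) = 6, f(-0.5) = -5.25, f(0) = -4.
Sum = Σ Δs_i · f(s_i).
Sum = -6.875.

-6.875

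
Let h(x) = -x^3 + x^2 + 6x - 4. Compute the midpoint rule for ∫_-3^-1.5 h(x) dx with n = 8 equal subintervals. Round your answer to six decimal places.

0.575317

Δx = (-1.5 − (-3))/8 = 0.1875.
Midpoints: -2.90625, -2.71875, -2.53125, -2.34375, -2.15625, -1.96875, -1.78125, -1.59375.
h(-2.90625) = 378661/32768, h(-2.71875) = 235111/32768, h(-2.53125) = 112657/32768, h(-2.34375) = 10003/32768, h(-2.15625) = -74147/32768, h(-1.96875) = -141089/32768, h(-1.78125) = -192119/32768, h(-1.59375) = -228533/32768.
Sum = Δx · [h(-2.90625) + h(-2.71875) + h(-2.53125) + ...].
Sum ≈ 0.575317.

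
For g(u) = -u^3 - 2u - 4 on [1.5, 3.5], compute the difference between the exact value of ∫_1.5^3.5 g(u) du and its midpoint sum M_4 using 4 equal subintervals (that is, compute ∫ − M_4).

Exact integral: ∫_1.5^3.5 g(u) du = -54.25.
M_4 = -53.9375.
Error = -54.25 − (-53.9375) = -0.3125.

-0.3125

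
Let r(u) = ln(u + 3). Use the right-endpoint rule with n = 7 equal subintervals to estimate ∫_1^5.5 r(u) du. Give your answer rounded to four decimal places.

Δu = (5.5 − 1)/7 = 9/14.
Right endpoints: 23/14, 16/7, 41/14, 25/7, 59/14, 34/7, 5.5.
r(23/14) ≈ 1.5353, r(16/7) ≈ 1.6650, r(41/14) ≈ 1.7798, r(25/7) ≈ 1.8827, r(59/14) ≈ 1.9761, r(34/7) ≈ 2.0614, r(5.5) ≈ 2.1401.
Sum = Δu · [r(23/14) + r(16/7) + r(41/14) + ...].
Sum ≈ 8.3831.

8.3831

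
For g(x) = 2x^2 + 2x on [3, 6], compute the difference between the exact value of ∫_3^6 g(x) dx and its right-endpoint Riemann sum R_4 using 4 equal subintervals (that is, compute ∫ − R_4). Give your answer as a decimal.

Exact integral: ∫_3^6 g(x) dx = 153.
R_4 = 176.0625.
Error = 153 − 176.0625 = -23.0625.

-23.0625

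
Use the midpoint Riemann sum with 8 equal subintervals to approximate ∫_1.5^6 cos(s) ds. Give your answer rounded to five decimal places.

-1.29390

Δs = (6 − 1.5)/8 = 0.5625.
Midpoints: 1.78125, 2.34375, 2.90625, 3.46875, 4.03125, 4.59375, 5.15625, 5.71875.
f(1.78125) ≈ -0.20890, f(2.34375) ≈ -0.69825, f(2.90625) ≈ -0.97243, f(3.46875) ≈ -0.94696, f(4.03125) ≈ -0.62968, f(4.59375) ≈ -0.11836, f(5.15625) ≈ 0.42943, f(5.71875) ≈ 0.84489.
Sum = Δs · [f(1.78125) + f(2.34375) + f(2.90625) + ...].
Sum ≈ -1.29390.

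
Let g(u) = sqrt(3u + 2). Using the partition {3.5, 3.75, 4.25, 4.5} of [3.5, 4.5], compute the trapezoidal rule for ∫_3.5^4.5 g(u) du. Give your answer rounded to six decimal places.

3.739303

Subinterval widths: 0.25, 0.5, 0.25.
g(3.5) ≈ 3.535534, g(3.75) ≈ 3.640055, g(4.25) ≈ 3.840573, g(4.5) ≈ 3.937004.
On each subinterval the trapezoid contributes (Δu_i/2)·[g(u_{i-1}) + g(u_i)].
Sum ≈ 3.739303.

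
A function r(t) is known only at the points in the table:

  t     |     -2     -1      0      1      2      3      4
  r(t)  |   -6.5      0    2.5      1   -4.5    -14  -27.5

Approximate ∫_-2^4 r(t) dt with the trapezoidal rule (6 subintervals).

Δt = 1.
T_6 = (1/2)·[(-6.5) + 2·0 + 2·2.5 + 2·1 + 2·(-4.5) + 2·(-14) + (-27.5)] = -32.

-32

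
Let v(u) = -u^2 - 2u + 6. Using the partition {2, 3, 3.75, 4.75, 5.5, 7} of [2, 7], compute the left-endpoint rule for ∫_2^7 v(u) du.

-96.734375

Subinterval widths: 1, 0.75, 1, 0.75, 1.5.
Left endpoints: 2, 3, 3.75, 4.75, 5.5.
v(2) = -2, v(3) = -9, v(3.75) = -15.5625, v(4.75) = -26.0625, v(5.5) = -35.25.
Sum = Σ Δu_i · v(u_i).
Sum = -96.734375.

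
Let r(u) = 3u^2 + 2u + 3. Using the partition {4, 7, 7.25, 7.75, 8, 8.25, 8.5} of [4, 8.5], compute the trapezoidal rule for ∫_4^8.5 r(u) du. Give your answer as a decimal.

Subinterval widths: 3, 0.25, 0.5, 0.25, 0.25, 0.25.
r(4) = 59, r(7) = 164, r(7.25) = 175.1875, r(7.75) = 198.6875, r(8) = 211, r(8.25) = 223.6875, r(8.5) = 236.75.
On each subinterval the trapezoid contributes (Δu_i/2)·[r(u_{i-1}) + r(u_i)].
Sum = 633.46875.

633.46875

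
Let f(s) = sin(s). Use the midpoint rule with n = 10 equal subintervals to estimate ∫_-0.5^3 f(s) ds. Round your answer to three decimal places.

Δs = (3 − (-0.5))/10 = 0.35.
Midpoints: -0.325, 0.025, 0.375, 0.725, 1.075, 1.425, 1.775, 2.125, 2.475, 2.825.
f(-0.325) ≈ -0.319, f(0.025) ≈ 0.025, f(0.375) ≈ 0.366, f(0.725) ≈ 0.663, f(1.075) ≈ 0.880, f(1.425) ≈ 0.989, f(1.775) ≈ 0.979, f(2.125) ≈ 0.850, f(2.475) ≈ 0.618, f(2.825) ≈ 0.311.
Sum = Δs · [f(-0.325) + f(0.025) + f(0.375) + ...].
Sum ≈ 1.877.

1.877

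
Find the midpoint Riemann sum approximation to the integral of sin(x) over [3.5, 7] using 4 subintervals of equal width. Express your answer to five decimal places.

Δx = (7 − 3.5)/4 = 0.875.
Midpoints: 3.9375, 4.8125, 5.6875, 6.5625.
f(3.9375) ≈ -0.71450, f(4.8125) ≈ -0.99499, f(5.6875) ≈ -0.56108, f(6.5625) ≈ 0.27570.
Sum = Δx · [f(3.9375) + f(4.8125) + f(5.6875) + f(6.5625)].
Sum ≈ -1.74551.

-1.74551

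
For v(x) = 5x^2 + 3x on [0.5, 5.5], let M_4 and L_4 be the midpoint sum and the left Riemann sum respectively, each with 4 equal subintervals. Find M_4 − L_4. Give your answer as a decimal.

M_4 = 318.828125.
L_4 = 225.46875.
M_4 − L_4 = 93.359375.

93.359375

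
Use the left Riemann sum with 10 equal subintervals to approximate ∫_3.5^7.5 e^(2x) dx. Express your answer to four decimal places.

1066605.1744

Δx = (7.5 − 3.5)/10 = 0.4.
Left endpoints: 3.5, 3.9, 4.3, 4.7, 5.1, 5.5, 5.9, 6.3, 6.7, 7.1.
f(3.5) ≈ 1096.6332, f(3.9) ≈ 2440.6020, f(4.3) ≈ 5431.6596, f(4.7) ≈ 12088.3807, f(5.1) ≈ 26903.1861, f(5.5) ≈ 59874.1417, f(5.9) ≈ 133252.3529, f(6.3) ≈ 296558.5653, f(6.7) ≈ 660003.2248, f(7.1) ≈ 1468864.1897.
Sum = Δx · [f(3.5) + f(3.9) + f(4.3) + ...].
Sum ≈ 1066605.1744.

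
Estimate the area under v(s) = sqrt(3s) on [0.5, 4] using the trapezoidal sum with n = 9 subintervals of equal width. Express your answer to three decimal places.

8.819

Δs = (4 − 0.5)/9 = 7/18.
v(0.5) ≈ 1.225, v(8/9) ≈ 1.633, v(23/18) ≈ 1.958, v(5/3) ≈ 2.236, v(37/18) ≈ 2.483, v(22/9) ≈ 2.708, v(17/6) ≈ 2.915, v(29/9) ≈ 3.109, v(65/18) ≈ 3.291, v(4) ≈ 3.464.
T_9 = (Δs/2)·[v(s_0) + 2v(s_1) + ... + 2v(s_{8}) + v(s_9)].
Sum ≈ 8.819.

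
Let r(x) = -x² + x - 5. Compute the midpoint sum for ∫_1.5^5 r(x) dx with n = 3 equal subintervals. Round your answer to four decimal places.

-46.2697

Δx = (5 − 1.5)/3 = 7/6.
Midpoints: 25/12, 3.25, 53/12.
r(25/12) = -1045/144, r(3.25) = -12.3125, r(53/12) = -2893/144.
Sum = Δx · [r(25/12) + r(3.25) + r(53/12)].
Sum ≈ -46.2697.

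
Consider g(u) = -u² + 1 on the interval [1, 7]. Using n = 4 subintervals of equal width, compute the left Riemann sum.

-74.25

Δu = (7 − 1)/4 = 1.5.
Left endpoints: 1, 2.5, 4, 5.5.
g(1) = 0, g(2.5) = -5.25, g(4) = -15, g(5.5) = -29.25.
Sum = Δu · [g(1) + g(2.5) + g(4) + g(5.5)].
Sum = -74.25.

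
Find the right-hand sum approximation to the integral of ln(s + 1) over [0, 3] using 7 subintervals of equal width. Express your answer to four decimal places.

Δs = (3 − 0)/7 = 3/7.
Right endpoints: 3/7, 6/7, 9/7, 12/7, 15/7, 18/7, 3.
f(3/7) ≈ 0.3567, f(6/7) ≈ 0.6190, f(9/7) ≈ 0.8267, f(12/7) ≈ 0.9985, f(15/7) ≈ 1.1451, f(18/7) ≈ 1.2730, f(3) ≈ 1.3863.
Sum = Δs · [f(3/7) + f(6/7) + f(9/7) + ...].
Sum ≈ 2.8308.

2.8308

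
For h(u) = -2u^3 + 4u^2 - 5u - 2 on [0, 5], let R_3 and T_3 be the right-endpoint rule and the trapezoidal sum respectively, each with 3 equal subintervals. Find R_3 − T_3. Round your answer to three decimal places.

R_3 ≈ -389.62963.
T_3 ≈ -243.79630.
R_3 − T_3 ≈ -145.833.

-145.833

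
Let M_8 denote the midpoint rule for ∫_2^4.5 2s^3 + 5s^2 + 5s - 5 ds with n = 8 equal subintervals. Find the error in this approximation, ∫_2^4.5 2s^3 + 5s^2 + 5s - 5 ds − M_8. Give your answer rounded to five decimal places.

0.49845

Exact integral: ∫_2^4.5 f(s) ds ≈ 363.6979167.
M_8 ≈ 363.1994629.
Error ≈ 363.6979167 − 363.1994629 ≈ 0.49845.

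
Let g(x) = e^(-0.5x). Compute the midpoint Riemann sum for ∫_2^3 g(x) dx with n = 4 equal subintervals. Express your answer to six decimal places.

0.289310

Δx = (3 − 2)/4 = 0.25.
Midpoints: 2.125, 2.375, 2.625, 2.875.
g(2.125) ≈ 0.345591, g(2.375) ≈ 0.304983, g(2.625) ≈ 0.269146, g(2.875) ≈ 0.237521.
Sum = Δx · [g(2.125) + g(2.375) + g(2.625) + g(2.875)].
Sum ≈ 0.289310.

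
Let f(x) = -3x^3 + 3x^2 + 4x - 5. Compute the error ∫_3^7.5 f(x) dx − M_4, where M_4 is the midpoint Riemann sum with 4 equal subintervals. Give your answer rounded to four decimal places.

-21.0015

Exact integral: ∫_3^7.5 f(x) dx = -1845.421875.
M_4 ≈ -1824.420410.
Error ≈ -1845.421875 − (-1824.420410) ≈ -21.0015.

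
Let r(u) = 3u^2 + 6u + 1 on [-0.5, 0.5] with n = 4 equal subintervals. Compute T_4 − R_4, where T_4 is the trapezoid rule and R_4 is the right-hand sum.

-0.75

T_4 = 1.28125.
R_4 = 2.03125.
T_4 − R_4 = -0.75.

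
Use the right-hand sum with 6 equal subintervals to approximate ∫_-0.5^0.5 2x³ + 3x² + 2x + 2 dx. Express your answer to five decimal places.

Δx = (0.5 − (-0.5))/6 = 1/6.
Right endpoints: -1/3, -1/6, 0, 1/6, 1/3, 0.5.
f(-1/3) = 43/27, f(-1/6) = 47/27, f(0) = 2, f(1/6) = 131/54, f(1/3) = 83/27, f(0.5) = 4.
Sum = Δx · [f(-1/3) + f(-1/6) + f(0) + ...].
Sum ≈ 2.47222.

2.47222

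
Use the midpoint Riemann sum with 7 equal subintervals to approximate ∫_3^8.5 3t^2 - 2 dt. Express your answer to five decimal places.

Δt = (8.5 − 3)/7 = 11/14.
Midpoints: 95/28, 117/28, 139/28, 5.75, 183/28, 205/28, 227/28.
f(95/28) = 25507/784, f(117/28) = 39499/784, f(139/28) = 56395/784, f(5.75) = 97.1875, f(183/28) = 98899/784, f(205/28) = 124507/784, f(227/28) = 153019/784.
Sum = Δt · [f(95/28) + f(117/28) + f(139/28) + ...].
Sum ≈ 575.27615.

575.27615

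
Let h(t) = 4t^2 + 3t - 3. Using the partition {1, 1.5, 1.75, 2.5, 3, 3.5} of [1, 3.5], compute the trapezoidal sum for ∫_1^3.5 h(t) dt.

65.75

Subinterval widths: 0.5, 0.25, 0.75, 0.5, 0.5.
h(1) = 4, h(1.5) = 10.5, h(1.75) = 14.5, h(2.5) = 29.5, h(3) = 42, h(3.5) = 56.5.
On each subinterval the trapezoid contributes (Δt_i/2)·[h(t_{i-1}) + h(t_i)].
Sum = 65.75.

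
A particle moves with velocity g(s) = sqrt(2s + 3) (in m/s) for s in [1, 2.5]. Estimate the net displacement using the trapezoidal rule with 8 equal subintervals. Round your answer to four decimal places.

3.8154

Δs = (2.5 − 1)/8 = 0.1875.
g(1) ≈ 2.2361, g(1.1875) ≈ 2.3184, g(1.375) ≈ 2.3979, g(1.5625) ≈ 2.4749, g(1.75) ≈ 2.5495, g(1.9375) ≈ 2.6220, g(2.125) ≈ 2.6926, g(2.3125) ≈ 2.7613, g(2.5) ≈ 2.8284.
T_8 = (Δs/2)·[g(s_0) + 2g(s_1) + ... + 2g(s_{7}) + g(s_8)].
Sum ≈ 3.8154.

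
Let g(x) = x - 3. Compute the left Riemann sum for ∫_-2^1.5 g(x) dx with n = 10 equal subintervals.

-11.9875

Δx = (1.5 − (-2))/10 = 0.35.
Left endpoints: -2, -1.65, -1.3, -0.95, -0.6, -0.25, 0.1, 0.45, 0.8, 1.15.
g(-2) = -5, g(-1.65) = -4.65, g(-1.3) = -4.3, g(-0.95) = -3.95, g(-0.6) = -3.6, g(-0.25) = -3.25, g(0.1) = -2.9, g(0.45) = -2.55, g(0.8) = -2.2, g(1.15) = -1.85.
Sum = Δx · [g(-2) + g(-1.65) + g(-1.3) + ...].
Sum = -11.9875.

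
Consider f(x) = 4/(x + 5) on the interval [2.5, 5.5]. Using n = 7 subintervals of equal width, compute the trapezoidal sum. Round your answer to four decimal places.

Δx = (5.5 − 2.5)/7 = 3/7.
f(2.5) = 8/15, f(41/14) = 56/111, f(47/14) = 56/117, f(53/14) = 56/123, f(59/14) = 56/129, f(65/14) = 56/135, f(71/14) = 56/141, f(5.5) = 8/21.
T_7 = (Δx/2)·[f(x_0) + 2f(x_1) + ... + 2f(x_{6}) + f(x_7)].
Sum ≈ 1.3464.

1.3464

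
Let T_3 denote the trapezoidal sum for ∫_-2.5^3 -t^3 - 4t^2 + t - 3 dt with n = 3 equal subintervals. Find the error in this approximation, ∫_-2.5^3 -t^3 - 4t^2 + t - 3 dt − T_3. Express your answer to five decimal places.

Exact integral: ∫_-2.5^3 f(t) dt ≈ -82.4427083.
T_3 ≈ -97.0775463.
Error ≈ -82.4427083 − (-97.0775463) ≈ 14.63484.

14.63484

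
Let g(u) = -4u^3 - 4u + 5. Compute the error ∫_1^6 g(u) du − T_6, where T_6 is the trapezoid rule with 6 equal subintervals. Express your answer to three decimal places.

Exact integral: ∫_1^6 g(u) du = -1340.
T_6 ≈ -1364.30556.
Error ≈ -1340 − (-1364.30556) ≈ 24.306.

24.306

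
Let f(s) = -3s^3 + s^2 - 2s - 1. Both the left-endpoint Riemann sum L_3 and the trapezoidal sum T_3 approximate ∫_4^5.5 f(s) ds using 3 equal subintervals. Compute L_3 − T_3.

L_3 = -404.5625.
T_3 = -478.53125.
L_3 − T_3 = 73.96875.

73.96875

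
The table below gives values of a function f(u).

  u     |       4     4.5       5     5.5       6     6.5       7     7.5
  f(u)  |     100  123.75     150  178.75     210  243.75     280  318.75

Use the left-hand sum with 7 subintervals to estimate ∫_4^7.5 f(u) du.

643.125

Δu = 0.5.
Sum = 0.5·[100 + 123.75 + 150 + 178.75 + 210 + 243.75 + 280] = 643.125.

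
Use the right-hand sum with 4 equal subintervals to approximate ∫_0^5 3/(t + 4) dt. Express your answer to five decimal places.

Δt = (5 − 0)/4 = 1.25.
Right endpoints: 1.25, 2.5, 3.75, 5.
f(1.25) = 4/7, f(2.5) = 6/13, f(3.75) = 12/31, f(5) = 1/3.
Sum = Δt · [f(1.25) + f(2.5) + f(3.75) + f(5)].
Sum ≈ 2.19175.

2.19175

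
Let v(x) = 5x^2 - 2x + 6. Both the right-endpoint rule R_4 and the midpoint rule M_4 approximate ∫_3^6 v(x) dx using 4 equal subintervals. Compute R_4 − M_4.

50.484375

R_4 = 355.78125.
M_4 = 305.296875.
R_4 − M_4 = 50.484375.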